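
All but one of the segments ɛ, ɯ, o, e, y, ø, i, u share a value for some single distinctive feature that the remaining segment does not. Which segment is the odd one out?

ɛ

[tense] groups all but one: /e, y, ɯ, ø, u, o, i/ share [+tense] while /ɛ/ (mid front unrounded lax vowel) alone is [−tense]. Removing any other segment would not leave a single-feature class that excludes it.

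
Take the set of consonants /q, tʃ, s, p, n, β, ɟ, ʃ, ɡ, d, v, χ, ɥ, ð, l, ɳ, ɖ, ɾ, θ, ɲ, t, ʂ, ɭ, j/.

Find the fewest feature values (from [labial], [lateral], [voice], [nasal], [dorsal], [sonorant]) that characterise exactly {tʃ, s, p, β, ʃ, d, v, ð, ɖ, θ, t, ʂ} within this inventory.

[−sonorant, −dorsal]

Every target segment is [−sonorant], [−dorsal]; each remaining inventory member fails at least one of these. Each conjunct is needed — [−dorsal] alone would also admit /n, l, ɳ, ɾ, …/; [−sonorant] alone would also admit /q, ɟ, ɡ, χ/ — and no other single listed feature has exactly this extension, so two is the minimum.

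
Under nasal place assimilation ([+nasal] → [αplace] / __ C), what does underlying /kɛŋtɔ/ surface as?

[kɛntɔ]

The only nasal preceding a consonant is /ŋ/ before /t/. /t/ is [+coronal], so /ŋ/ → /n/, giving [kɛntɔ].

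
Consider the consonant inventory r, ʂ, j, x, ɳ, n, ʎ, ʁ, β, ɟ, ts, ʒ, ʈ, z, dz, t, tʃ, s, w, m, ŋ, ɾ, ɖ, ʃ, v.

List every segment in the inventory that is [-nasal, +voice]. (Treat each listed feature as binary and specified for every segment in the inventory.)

r, j, ʎ, ʁ, β, ɟ, ʒ, z, dz, w, ɾ, ɖ, v

Eliminate segments failing any feature: /ʂ, x, ts, ʈ, t, tʃ, s, ʃ/ are [-voice]; /ɳ, n, m, ŋ/ are [+nasal]. The remaining /r, j, ʎ, ʁ, β, ɟ, ʒ, z, dz, w, ɾ, ɖ, v/ satisfy [-nasal], [+voice].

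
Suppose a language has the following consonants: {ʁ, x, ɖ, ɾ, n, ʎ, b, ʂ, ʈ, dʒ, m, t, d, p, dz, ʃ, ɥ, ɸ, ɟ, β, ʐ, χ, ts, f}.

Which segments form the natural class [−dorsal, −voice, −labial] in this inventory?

ʂ, ʈ, t, ʃ, ts

Checking each segment against [−dorsal], [−voice], [−labial]: /ʂ/ (voiceless retroflex fricative), /ʈ/ (voiceless retroflex stop), /t/ (voiceless alveolar stop), /ʃ/ (voiceless postalveolar fricative), /ts/ (voiceless alveolar affricate) satisfy every feature; every other segment in the inventory fails at least one.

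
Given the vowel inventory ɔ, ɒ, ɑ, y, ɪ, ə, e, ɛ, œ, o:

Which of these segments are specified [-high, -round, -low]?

Checking each segment against [-high], [-round], [-low]: /ə/ (mid central vowel (schwa)), /e/ (mid front unrounded tense vowel), /ɛ/ (mid front unrounded lax vowel) satisfy every feature; every other segment in the inventory fails at least one.

ə, e, ɛ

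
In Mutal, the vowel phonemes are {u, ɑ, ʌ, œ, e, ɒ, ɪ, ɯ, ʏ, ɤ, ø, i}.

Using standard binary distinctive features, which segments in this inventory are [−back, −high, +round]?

œ, ø

Checking each segment against [−back], [−high], [+round]: /œ/ (mid front rounded lax vowel), /ø/ (mid front rounded tense vowel) satisfy every feature; every other segment in the inventory fails at least one.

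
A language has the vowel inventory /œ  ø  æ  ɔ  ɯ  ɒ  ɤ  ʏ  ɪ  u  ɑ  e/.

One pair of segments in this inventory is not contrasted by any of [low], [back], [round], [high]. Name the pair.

/ø/ (mid front rounded tense vowel) and /œ/ (mid front rounded lax vowel) are both [−low], [−back], [+round], [−high], so none of the listed features separates them. (They do differ in [tense], which is not among the given features.) Every other pair in the inventory differs on at least one listed feature.

ø, œ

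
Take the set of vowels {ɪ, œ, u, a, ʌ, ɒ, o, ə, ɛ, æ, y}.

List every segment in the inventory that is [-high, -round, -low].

Among the inventory, the [-high] segments are /œ, a, ʌ, ɒ, o, ə, ɛ, æ/.
Among these, [-round] gives /a, ʌ, ə, ɛ, æ/.
Among these, [-low] leaves /ʌ, ə, ɛ/.

ʌ, ə, ɛ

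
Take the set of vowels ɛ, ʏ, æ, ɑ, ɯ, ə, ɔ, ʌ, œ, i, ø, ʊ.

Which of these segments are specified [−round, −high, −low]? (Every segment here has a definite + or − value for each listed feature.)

ɛ, ə, ʌ

Eliminate segments failing any feature: /ʏ, ɔ, œ, ø, ʊ/ are [+round]; /æ, ɑ/ are [+low]; /ɯ, i/ are [+high]. The remaining /ɛ, ə, ʌ/ satisfy [−round], [−high], [−low].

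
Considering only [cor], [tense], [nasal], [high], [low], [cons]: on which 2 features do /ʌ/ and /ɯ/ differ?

[high], [tense]

/ʌ/ (mid back unrounded lax vowel) and /ɯ/ (high back unrounded vowel) agree on [-coronal], [-nasal], [-low], [-consonantal]. They differ on [high] (/ʌ/ [-], /ɯ/ [+]), [tense] (/ʌ/ [-], /ɯ/ [+]).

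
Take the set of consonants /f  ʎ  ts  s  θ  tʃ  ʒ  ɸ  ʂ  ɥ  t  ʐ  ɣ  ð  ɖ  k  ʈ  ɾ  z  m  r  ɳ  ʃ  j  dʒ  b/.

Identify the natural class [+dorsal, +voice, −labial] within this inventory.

ʎ, ɣ, j

The [+dorsal] segments are /ʎ, ɥ, ɣ, k, j/.
Intersecting with [+voice] gives /ʎ, ɥ, ɣ, j/.
Among these, [−labial] leaves /ʎ, ɣ, j/.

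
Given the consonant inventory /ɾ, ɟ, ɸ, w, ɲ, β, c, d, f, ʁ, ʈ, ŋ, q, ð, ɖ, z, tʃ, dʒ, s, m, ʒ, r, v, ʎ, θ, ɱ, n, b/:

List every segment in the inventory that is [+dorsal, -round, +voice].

ɟ, ɲ, ʁ, ŋ, ʎ

First, the [+dorsal] segments are /ɟ, w, ɲ, c, ʁ, ŋ, q, ʎ/.
Within that set, [-round] gives /ɟ, ɲ, c, ʁ, ŋ, q, ʎ/.
Intersecting with [+voice] leaves /ɟ, ɲ, ʁ, ŋ, ʎ/.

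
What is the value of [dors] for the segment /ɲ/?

[+dorsal]

As the palatal nasal, /ɲ/ is [+dorsal].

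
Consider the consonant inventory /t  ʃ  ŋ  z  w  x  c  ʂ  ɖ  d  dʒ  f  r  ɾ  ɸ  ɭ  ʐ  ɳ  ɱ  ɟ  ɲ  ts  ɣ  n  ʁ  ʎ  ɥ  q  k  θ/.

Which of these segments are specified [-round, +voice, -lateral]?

ŋ, z, ɖ, d, dʒ, r, ɾ, ʐ, ɳ, ɱ, ɟ, ɲ, ɣ, n, ʁ

Eliminate segments failing any feature: /t, ʃ, x, c, ʂ, f, ɸ, ts, q, k, θ/ are [-voice]; /w, ɥ/ are [+round]; /ɭ, ʎ/ are [+lateral]. The remaining /ŋ, z, ɖ, d, dʒ, r, ɾ, ʐ, ɳ, ɱ, ɟ, ɲ, ɣ, n, ʁ/ satisfy [-round], [+voice], [-lateral].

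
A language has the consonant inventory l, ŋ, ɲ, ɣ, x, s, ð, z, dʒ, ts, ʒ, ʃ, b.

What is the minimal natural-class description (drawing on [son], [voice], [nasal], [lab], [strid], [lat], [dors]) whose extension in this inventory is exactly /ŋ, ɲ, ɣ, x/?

Every target segment is [+dorsal] and no other inventory member is, so one feature is enough.

[+dors]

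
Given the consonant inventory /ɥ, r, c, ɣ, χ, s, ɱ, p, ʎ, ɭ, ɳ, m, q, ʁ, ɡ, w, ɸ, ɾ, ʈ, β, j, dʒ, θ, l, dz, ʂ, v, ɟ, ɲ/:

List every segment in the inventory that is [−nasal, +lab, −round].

p, ɸ, β, v

First, the [−nasal] segments are /ɥ, r, c, ɣ, χ, s, p, ʎ, ɭ, q, ʁ, ɡ, w, ɸ, ɾ, ʈ, β, j, dʒ, θ, l, dz, ʂ, v, ɟ/.
Of those, [+labial] gives /ɥ, p, w, ɸ, β, v/.
Of those, [−round] leaves /p, ɸ, β, v/.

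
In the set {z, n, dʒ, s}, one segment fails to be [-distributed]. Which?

dʒ

/dʒ/ is the voiced postalveolar affricate, which is [+distributed]; the rest — /n, z, s/ — are [-distributed].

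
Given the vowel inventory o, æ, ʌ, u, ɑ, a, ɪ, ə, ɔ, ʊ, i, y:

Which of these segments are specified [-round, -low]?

Checking each segment against [-round], [-low]: /ʌ/ (mid back unrounded lax vowel), /ɪ/ (high front unrounded lax vowel), /ə/ (mid central vowel (schwa)), /i/ (high front unrounded tense vowel) satisfy every feature; every other segment in the inventory fails at least one.

ʌ, ɪ, ə, i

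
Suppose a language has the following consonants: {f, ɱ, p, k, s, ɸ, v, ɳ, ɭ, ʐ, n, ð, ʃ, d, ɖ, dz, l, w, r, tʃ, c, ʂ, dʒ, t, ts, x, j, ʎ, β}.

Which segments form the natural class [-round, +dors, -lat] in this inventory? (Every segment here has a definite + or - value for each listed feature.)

k, c, x, j

First, the [-round] segments are /f, ɱ, p, k, s, ɸ, v, ɳ, ɭ, ʐ, n, ð, ʃ, d, ɖ, dz, l, r, tʃ, c, ʂ, dʒ, t, ts, x, j, ʎ, β/.
Of those, [+dorsal] gives /k, c, x, j, ʎ/.
Among these, [-lateral] leaves /k, c, x, j/.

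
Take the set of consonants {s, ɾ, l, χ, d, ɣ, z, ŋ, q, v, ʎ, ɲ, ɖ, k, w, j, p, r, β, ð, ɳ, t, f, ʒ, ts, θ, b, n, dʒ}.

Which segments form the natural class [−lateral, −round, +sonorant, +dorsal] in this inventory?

ŋ, ɲ, j

Eliminate segments failing any feature: /s, χ, d, ɣ, z, q, v, ɖ, k, p, β, ð, t, f, ʒ, ts, θ, b, dʒ/ are [−sonorant]; /ɾ, r, ɳ, n/ are [−dorsal]; /l, ʎ/ are [+lateral]; /w/ is [+round]. The remaining /ŋ, ɲ, j/ satisfy [−lateral], [−round], [+sonorant], [+dorsal].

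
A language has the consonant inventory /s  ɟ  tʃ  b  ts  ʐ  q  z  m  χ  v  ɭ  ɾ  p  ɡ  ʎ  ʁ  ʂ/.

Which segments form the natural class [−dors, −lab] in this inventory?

First, the [−dorsal] segments are /s, tʃ, b, ts, ʐ, z, m, v, ɭ, ɾ, p, ʂ/.
Within that set, [−labial] leaves /s, tʃ, ts, ʐ, z, ɭ, ɾ, ʂ/.

s, tʃ, ts, ʐ, z, ɭ, ɾ, ʂ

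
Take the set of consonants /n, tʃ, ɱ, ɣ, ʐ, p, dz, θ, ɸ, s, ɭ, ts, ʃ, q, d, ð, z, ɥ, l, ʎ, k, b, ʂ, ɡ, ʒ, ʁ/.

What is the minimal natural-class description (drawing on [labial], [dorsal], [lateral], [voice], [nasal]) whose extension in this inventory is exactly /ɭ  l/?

[+lateral, −dorsal]

Every target segment is [+lateral], [−dorsal]; each remaining inventory member fails at least one of these. Each conjunct is needed — [−dorsal] alone would also admit /n, tʃ, ɱ, ʐ, …/; [+lateral] alone would also admit /ʎ/ — and no other single listed feature has exactly this extension, so two is the minimum.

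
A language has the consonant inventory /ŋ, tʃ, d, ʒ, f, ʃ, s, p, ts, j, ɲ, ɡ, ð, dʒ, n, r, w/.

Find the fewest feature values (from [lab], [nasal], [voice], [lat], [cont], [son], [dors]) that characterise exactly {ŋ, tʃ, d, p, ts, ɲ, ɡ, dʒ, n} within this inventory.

[-cont]

The target set is precisely the extension of [-continuant] in this inventory.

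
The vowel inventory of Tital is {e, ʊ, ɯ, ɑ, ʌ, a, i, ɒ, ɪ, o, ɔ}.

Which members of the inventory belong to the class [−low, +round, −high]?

o, ɔ

Checking each segment against [−low], [+round], [−high]: /o/ (mid back rounded tense vowel), /ɔ/ (mid back rounded lax vowel) satisfy every feature; every other segment in the inventory fails at least one.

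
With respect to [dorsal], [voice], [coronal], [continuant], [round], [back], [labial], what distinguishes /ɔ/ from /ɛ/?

[labial], [round], [back]

/ɔ/ (mid back rounded lax vowel) and /ɛ/ (mid front unrounded lax vowel) agree on [+dorsal], [+voice], [−coronal], [+continuant]. They differ on [labial] (/ɔ/ [+], /ɛ/ [−]), [round] (/ɔ/ [+], /ɛ/ [−]), [back] (/ɔ/ [+], /ɛ/ [−]).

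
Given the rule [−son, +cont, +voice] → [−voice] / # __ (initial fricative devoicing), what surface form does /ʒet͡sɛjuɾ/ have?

[ʃet͡sɛjuɾ]

The only segment in the rule's environment that also matches [−son, +cont, +voice] is /ʒ/. Applying [−voice] turns the voiced postalveolar fricative into /ʃ/ (voiceless postalveolar fricative), giving [ʃet͡sɛjuɾ].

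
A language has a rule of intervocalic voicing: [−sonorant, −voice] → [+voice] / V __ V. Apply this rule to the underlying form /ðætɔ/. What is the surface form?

/t/ satisfies [−sonorant, −voice] and sits in V __ V. The [+voice] counterpart of the voiceless alveolar stop is /d/. Other segments in /ðætɔ/ either fail the structural description or are not in the environment, so the surface form is [ðædɔ].

[ðædɔ]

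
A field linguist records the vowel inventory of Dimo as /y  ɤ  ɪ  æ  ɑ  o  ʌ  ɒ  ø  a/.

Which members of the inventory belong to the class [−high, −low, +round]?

o, ø

Eliminate segments failing any feature: /y, ɪ/ are [+high]; /ɤ, ʌ/ are [−round]; /æ, ɑ, ɒ, a/ are [+low]. The remaining /o, ø/ satisfy [−high], [−low], [+round].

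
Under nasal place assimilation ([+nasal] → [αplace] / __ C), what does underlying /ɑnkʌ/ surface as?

The only nasal preceding a consonant is /n/ before /k/. /k/ is [+dorsal], so /n/ → /ŋ/, giving [ɑŋkʌ].

[ɑŋkʌ]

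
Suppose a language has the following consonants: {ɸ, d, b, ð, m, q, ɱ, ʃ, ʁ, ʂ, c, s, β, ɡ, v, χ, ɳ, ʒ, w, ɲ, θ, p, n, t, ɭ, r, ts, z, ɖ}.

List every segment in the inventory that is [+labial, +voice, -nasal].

Eliminate segments failing any feature: /ɸ, p/ are [-voice]; /d, ð, q, ʃ, ʁ, ʂ, c, s, ɡ, χ, ɳ, ʒ, ɲ, θ, n, t, ɭ, r, ts, z, ɖ/ are [-labial]; /m, ɱ/ are [+nasal]. The remaining /b, β, v, w/ satisfy [+labial], [+voice], [-nasal].

b, β, v, w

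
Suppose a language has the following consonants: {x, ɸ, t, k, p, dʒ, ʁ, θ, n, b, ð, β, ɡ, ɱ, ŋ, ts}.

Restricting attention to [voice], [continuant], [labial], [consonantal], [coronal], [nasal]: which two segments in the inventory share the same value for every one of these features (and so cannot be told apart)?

/ts/ (voiceless alveolar affricate) and /t/ (voiceless alveolar stop) are both [−voice], [−continuant], [−labial], [+consonantal], [+coronal], [−nasal], so none of the listed features separates them. (They do differ in [strident] and [delayed release], which are not among the given features.) Every other pair in the inventory differs on at least one listed feature.

ts, t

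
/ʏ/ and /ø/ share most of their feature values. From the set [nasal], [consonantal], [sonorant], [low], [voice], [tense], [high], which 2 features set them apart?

/ʏ/ is the high front rounded lax vowel and /ø/ is the mid front rounded tense vowel. Both are [−nasal], [−consonantal], [+sonorant], [−low], [+voice]. /ʏ/ is [+high] while /ø/ is [−high]; /ʏ/ is [−tense] while /ø/ is [+tense], so the distinguishing features are [high], [tense].

[high], [tense]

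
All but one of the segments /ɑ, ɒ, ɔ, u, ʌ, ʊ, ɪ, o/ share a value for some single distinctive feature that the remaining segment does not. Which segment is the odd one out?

[back] groups all but one: /u, ɒ, o, ɔ, ɑ, ʌ, ʊ/ share [+back] while /ɪ/ (high front unrounded lax vowel) alone is [−back]. Removing any other segment would not leave a single-feature class that excludes it.

ɪ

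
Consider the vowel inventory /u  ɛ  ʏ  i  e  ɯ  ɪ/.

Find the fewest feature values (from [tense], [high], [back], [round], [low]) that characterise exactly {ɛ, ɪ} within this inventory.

[−round, −tense]

/ɛ, ɪ/ are all [−round], [−tense], and no other segment in the inventory matches both values. Dropping any one of them over-generates: [−tense] alone would also admit /ʏ/; [−round] alone would also admit /i, e, ɯ/. No other single listed feature picks out exactly this set either, so fewer than two features will not do.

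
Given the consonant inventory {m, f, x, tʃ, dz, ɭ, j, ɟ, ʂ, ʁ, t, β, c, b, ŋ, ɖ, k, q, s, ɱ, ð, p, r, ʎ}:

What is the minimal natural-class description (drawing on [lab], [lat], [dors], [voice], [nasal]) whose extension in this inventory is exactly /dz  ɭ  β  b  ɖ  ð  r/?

/dz, ɭ, β, b, ɖ, ð, r/ are all [+voice], [−nasal], [−dorsal], and no other segment in the inventory matches all three values. Dropping any one of them over-generates: [−nasal, −dorsal] alone would also admit /f, tʃ, ʂ, t, …/; [+voice, −dorsal] alone would also admit /m, ɱ/; [+voice, −nasal] alone would also admit /j, ɟ, ʁ, ʎ/. No other combination of two listed features picks out exactly this set either, so fewer than three features will not do.

[+voice, −nasal, −dors]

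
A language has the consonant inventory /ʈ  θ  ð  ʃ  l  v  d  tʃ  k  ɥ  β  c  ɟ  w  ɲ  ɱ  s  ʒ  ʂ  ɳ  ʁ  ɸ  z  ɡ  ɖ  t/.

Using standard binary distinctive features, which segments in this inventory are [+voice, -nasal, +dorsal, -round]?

ɟ, ʁ, ɡ

Checking each segment against [+voice], [-nasal], [+dorsal], [-round]: /ɟ/ (voiced palatal stop), /ʁ/ (voiced uvular fricative), /ɡ/ (voiced velar stop) satisfy every feature; every other segment in the inventory fails at least one.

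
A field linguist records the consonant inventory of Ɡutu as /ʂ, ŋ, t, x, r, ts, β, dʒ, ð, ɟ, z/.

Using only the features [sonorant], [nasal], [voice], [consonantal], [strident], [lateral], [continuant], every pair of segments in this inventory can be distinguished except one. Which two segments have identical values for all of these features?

/ð/ (voiced dental fricative) and /β/ (voiced bilabial fricative) are both [-sonorant], [-nasal], [+voice], [+consonantal], [-strident], [-lateral], [+continuant], so none of the listed features separates them. (They do differ in [labial] and [coronal], which are not among the given features.) Every other pair in the inventory differs on at least one listed feature.

ð, β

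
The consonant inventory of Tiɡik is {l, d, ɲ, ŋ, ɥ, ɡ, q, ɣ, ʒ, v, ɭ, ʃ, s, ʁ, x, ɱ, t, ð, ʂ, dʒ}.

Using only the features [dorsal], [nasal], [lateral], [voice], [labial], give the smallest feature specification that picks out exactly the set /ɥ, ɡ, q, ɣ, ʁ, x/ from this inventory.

[−nasal, +dorsal]

/ɥ, ɡ, q, ɣ, ʁ, x/ are all [−nasal], [+dorsal], and no other segment in the inventory matches both values. Dropping any one of them over-generates: [+dorsal] alone would also admit /ɲ, ŋ/; [−nasal] alone would also admit /l, d, ʒ, v, …/. No other single listed feature picks out exactly this set either, so fewer than two features will not do.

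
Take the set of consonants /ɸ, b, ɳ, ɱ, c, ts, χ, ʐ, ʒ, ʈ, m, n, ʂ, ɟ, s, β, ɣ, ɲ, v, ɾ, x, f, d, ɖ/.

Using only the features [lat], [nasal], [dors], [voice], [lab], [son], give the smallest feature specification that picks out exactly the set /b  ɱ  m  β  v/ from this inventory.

/b, ɱ, m, β, v/ are all [+voice], [+labial], and no other segment in the inventory matches both values. Dropping any one of them over-generates: [+labial] alone would also admit /ɸ, f/; [+voice] alone would also admit /ɳ, ʐ, ʒ, n, …/. No other single listed feature picks out exactly this set either, so fewer than two features will not do.

[+voice, +lab]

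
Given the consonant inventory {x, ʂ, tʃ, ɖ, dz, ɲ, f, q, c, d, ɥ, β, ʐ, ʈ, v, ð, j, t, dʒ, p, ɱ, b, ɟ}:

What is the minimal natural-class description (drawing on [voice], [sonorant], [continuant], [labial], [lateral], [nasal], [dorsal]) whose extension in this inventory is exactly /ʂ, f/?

/ʂ, f/ are all [-voice], [+continuant], [-dorsal], and no other segment in the inventory matches all three values. Dropping any one of them over-generates: [+continuant, -dorsal] alone would also admit /β, ʐ, v, ð/; [-voice, -dorsal] alone would also admit /tʃ, ʈ, t, p/; [-voice, +continuant] alone would also admit /x/. No other combination of two listed features picks out exactly this set either, so fewer than three features will not do.

[-voice, +continuant, -dorsal]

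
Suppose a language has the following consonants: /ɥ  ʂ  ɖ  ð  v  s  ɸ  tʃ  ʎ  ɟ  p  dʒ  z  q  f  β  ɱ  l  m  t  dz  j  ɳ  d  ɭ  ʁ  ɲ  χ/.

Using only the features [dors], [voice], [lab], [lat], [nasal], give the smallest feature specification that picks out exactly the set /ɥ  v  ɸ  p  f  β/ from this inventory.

Every target segment is [−nasal], [+labial]; each remaining inventory member fails at least one of these. Each conjunct is needed — [+labial] alone would also admit /ɱ, m/; [−nasal] alone would also admit /ʂ, ɖ, ð, s, …/ — and no other single listed feature has exactly this extension, so two is the minimum.

[−nasal, +lab]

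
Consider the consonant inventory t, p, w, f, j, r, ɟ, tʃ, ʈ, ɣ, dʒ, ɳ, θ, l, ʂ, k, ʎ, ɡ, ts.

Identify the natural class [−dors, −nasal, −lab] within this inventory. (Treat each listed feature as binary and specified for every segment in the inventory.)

t, r, tʃ, ʈ, dʒ, θ, l, ʂ, ts

Checking each segment against [−dorsal], [−nasal], [−labial]: /t/ (voiceless alveolar stop), /r/ (alveolar trill), /tʃ/ (voiceless postalveolar affricate), /ʈ/ (voiceless retroflex stop), /dʒ/ (voiced postalveolar affricate), /θ/ (voiceless dental fricative), among others, satisfy every feature; every other segment in the inventory fails at least one.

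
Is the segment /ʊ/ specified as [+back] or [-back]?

/ʊ/ is the high back rounded lax vowel, hence [+back].

[+back]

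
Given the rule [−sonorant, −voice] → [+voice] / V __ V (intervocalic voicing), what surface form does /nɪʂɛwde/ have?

[nɪʐɛwde]

The only segment in the rule's environment that also matches [−sonorant, −voice] is /ʂ/. Applying [+voice] turns the voiceless retroflex fricative into /ʐ/ (voiced retroflex fricative), giving [nɪʐɛwde].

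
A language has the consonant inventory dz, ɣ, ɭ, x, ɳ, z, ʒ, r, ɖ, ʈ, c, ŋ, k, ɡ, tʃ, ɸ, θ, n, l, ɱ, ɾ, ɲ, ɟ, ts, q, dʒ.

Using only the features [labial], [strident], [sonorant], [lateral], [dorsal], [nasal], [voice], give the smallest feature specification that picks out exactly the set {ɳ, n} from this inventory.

[+nasal, −labial, −dorsal]

/ɳ, n/ are all [+nasal], [−labial], [−dorsal], and no other segment in the inventory matches all three values. Dropping any one of them over-generates: [−labial, −dorsal] alone would also admit /dz, ɭ, z, ʒ, …/; [+nasal, −dorsal] alone would also admit /ɱ/; [+nasal, −labial] alone would also admit /ŋ, ɲ/. No other combination of two listed features picks out exactly this set either, so fewer than three features will not do.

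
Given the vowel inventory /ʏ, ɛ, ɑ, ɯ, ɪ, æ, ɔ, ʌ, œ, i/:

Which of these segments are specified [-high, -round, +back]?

Eliminate segments failing any feature: /ʏ, ɯ, ɪ, i/ are [+high]; /ɛ, æ/ are [-back]; /ɔ, œ/ are [+round]. The remaining /ɑ, ʌ/ satisfy [-high], [-round], [+back].

ɑ, ʌ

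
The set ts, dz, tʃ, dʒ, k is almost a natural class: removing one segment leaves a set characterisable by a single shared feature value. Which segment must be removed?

k

The remaining segments after removing /k/ share [+delayed release]; /k/ (voiceless velar stop) is [-delayed release]. For every other candidate removal, the leftover set fails to share any single feature value that the removed segment lacks.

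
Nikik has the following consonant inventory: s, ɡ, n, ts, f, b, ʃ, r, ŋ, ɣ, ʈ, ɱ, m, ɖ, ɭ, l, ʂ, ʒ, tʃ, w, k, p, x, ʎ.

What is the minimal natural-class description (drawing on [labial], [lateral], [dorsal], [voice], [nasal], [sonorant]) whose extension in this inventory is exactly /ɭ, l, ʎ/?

/ɭ, l, ʎ/ are exactly the [+lateral] segments in the inventory, so a single feature suffices.

[+lateral]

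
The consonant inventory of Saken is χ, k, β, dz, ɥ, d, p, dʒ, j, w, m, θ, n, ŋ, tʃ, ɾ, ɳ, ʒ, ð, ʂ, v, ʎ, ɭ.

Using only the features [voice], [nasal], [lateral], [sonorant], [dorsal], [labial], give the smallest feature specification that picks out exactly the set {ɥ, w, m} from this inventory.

[+sonorant, +labial]

The class [+sonorant], [+labial] has exactly /ɥ, w, m/ as its extension in this inventory. No smaller conjunction from the listed features achieves this: [+labial] alone would also admit /β, p, v/; [+sonorant] alone would also admit /j, n, ŋ, ɾ, …/; and checking the remaining single features turns up none with this extension.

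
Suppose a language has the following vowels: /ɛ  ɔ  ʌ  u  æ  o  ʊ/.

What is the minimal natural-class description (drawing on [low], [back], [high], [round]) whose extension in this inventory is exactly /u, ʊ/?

[+high]

/u, ʊ/ are exactly the [+high] segments in the inventory, so a single feature suffices.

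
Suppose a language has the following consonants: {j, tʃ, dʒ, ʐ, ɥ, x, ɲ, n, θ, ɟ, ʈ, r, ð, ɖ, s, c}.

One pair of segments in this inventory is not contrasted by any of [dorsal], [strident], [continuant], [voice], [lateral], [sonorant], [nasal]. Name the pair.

/j/ (palatal glide) and /ɥ/ (labial-palatal glide) are both [+dorsal], [−strident], [+continuant], [+voice], [−lateral], [+sonorant], [−nasal], so none of the listed features separates them. (They do differ in [labial] and [round], which are not among the given features.) Every other pair in the inventory differs on at least one listed feature.

j, ɥ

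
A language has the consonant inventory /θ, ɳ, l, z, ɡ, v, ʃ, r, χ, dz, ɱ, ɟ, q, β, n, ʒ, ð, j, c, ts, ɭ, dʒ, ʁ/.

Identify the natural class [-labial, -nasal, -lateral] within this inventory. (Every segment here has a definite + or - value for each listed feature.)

The [-labial] segments are /θ, ɳ, l, z, ɡ, ʃ, r, χ, dz, ɟ, q, n, ʒ, ð, j, c, ts, ɭ, dʒ, ʁ/.
Then [-nasal] gives /θ, l, z, ɡ, ʃ, r, χ, dz, ɟ, q, ʒ, ð, j, c, ts, ɭ, dʒ, ʁ/.
Within that set, [-lateral] leaves /θ, z, ɡ, ʃ, r, χ, dz, ɟ, q, ʒ, ð, j, c, ts, dʒ, ʁ/.

θ, z, ɡ, ʃ, r, χ, dz, ɟ, q, ʒ, ð, j, c, ts, dʒ, ʁ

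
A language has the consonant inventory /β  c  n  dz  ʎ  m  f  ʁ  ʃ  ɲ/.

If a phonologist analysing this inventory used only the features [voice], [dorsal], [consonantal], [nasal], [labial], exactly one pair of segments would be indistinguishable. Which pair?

Both /ʎ/ and /ʁ/ are [+voice], [+dorsal], [+consonantal], [-nasal], [-labial]. Since the list omits [lateral], [high] and [back] — which do distinguish the palatal lateral approximant from the voiced uvular fricative — this pair collapses; all other pairs remain distinct.

ʎ, ʁ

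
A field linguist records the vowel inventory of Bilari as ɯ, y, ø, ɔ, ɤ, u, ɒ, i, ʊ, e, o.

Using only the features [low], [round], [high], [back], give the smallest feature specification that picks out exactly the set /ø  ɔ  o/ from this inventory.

Every target segment is [-high], [-low], [+round]; each remaining inventory member fails at least one of these. Each conjunct is needed — [-low, +round] alone would also admit /y, u, ʊ/; [-high, +round] alone would also admit /ɒ/; [-high, -low] alone would also admit /ɤ, e/ — and no other combination of two listed features has exactly this extension, so three is the minimum.

[-high, -low, +round]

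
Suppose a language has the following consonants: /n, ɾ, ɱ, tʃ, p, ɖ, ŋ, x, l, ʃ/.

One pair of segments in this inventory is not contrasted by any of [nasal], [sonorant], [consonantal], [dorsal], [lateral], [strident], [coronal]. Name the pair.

Both /tʃ/ and /ʃ/ are [−nasal], [−sonorant], [+consonantal], [−dorsal], [−lateral], [+strident], [+coronal]. Since the list omits [continuant] — which does distinguish the voiceless postalveolar affricate from the voiceless postalveolar fricative — this pair collapses; all other pairs remain distinct.

tʃ, ʃ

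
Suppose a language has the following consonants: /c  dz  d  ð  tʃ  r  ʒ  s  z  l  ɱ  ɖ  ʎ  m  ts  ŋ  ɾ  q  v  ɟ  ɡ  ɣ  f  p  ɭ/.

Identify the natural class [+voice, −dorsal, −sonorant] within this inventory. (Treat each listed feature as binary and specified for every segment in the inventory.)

Eliminate segments failing any feature: /c, tʃ, s, ts, q, f, p/ are [−voice]; /r, l, ɱ, m, ɾ, ɭ/ are [+sonorant]; /ʎ, ŋ, ɟ, ɡ, ɣ/ are [+dorsal]. The remaining /dz, d, ð, ʒ, z, ɖ, v/ satisfy [+voice], [−dorsal], [−sonorant].

dz, d, ð, ʒ, z, ɖ, v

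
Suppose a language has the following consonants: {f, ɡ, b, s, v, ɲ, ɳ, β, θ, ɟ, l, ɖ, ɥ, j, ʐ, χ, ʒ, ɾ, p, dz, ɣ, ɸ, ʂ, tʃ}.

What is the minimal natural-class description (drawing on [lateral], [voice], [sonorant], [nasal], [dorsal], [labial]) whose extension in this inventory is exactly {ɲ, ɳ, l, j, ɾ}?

[+sonorant, −labial]

The class [+sonorant], [−labial] has exactly /ɲ, ɳ, l, j, ɾ/ as its extension in this inventory. No smaller conjunction from the listed features achieves this: [−labial] alone would also admit /ɡ, s, θ, ɟ, …/; [+sonorant] alone would also admit /ɥ/; and checking the remaining single features turns up none with this extension.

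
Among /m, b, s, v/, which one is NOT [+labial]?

s

Every segment except /s/ is [+labial]. /s/ (voiceless alveolar fricative) is [-labial], so it is the exception.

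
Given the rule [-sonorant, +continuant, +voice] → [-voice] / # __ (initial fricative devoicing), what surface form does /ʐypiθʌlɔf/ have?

[ʂypiθʌlɔf]

Only the initial segment /ʐ/ is both word-initial and matches the structural description. It is a voiced retroflex fricative, so [-sonorant, +continuant, +voice] holds; changing it to [-voice] with all other features held fixed yields /ʂ/ (voiceless retroflex fricative). No other segment meets both the structural description and the environment, so the output is [ʂypiθʌlɔf].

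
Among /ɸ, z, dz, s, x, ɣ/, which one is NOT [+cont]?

dz

/dz/ is the voiced alveolar affricate, which is [-continuant]; the rest — /s, z, x, ɸ, ɣ/ — are [+continuant].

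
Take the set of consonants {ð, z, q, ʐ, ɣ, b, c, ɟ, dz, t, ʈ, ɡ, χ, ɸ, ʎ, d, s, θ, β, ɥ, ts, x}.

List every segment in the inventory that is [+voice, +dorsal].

ɣ, ɟ, ɡ, ʎ, ɥ

Eliminate segments failing any feature: /ð, z, ʐ, b, dz, d, β/ are [-dorsal]; /q, c, t, ʈ, χ, ɸ, s, θ, ts, x/ are [-voice]. The remaining /ɣ, ɟ, ɡ, ʎ, ɥ/ satisfy [+voice], [+dorsal].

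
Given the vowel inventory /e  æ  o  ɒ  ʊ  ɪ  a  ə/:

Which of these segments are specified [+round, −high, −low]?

Eliminate segments failing any feature: /e, æ, ɪ, a, ə/ are [−round]; /ɒ/ is [+low]; /ʊ/ is [+high]. The remaining /o/ satisfy [+round], [−high], [−low].

o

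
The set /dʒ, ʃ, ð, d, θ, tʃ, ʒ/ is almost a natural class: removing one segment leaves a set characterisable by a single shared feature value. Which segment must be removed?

d

/ʒ, ʃ, θ, dʒ, ð, tʃ/ are all [+distributed], but /d/ (voiced alveolar stop) is [-distributed]. No other single segment can be removed to leave a set sharing one feature value that the removed segment lacks, so /d/ is the odd one out.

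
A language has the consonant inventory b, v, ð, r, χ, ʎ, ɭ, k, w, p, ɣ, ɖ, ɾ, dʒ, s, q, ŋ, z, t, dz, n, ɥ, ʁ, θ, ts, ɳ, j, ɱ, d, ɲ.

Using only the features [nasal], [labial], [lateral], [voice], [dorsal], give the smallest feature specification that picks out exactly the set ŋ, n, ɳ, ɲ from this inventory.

The class [+nasal], [-labial] has exactly /ŋ, n, ɳ, ɲ/ as its extension in this inventory. No smaller conjunction from the listed features achieves this: [-labial] alone would also admit /ð, r, χ, ʎ, …/; [+nasal] alone would also admit /ɱ/; and checking the remaining single features turns up none with this extension.

[+nasal, -labial]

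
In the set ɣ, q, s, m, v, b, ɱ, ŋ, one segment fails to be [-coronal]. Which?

s

Every segment except /s/ is [-coronal]. /s/ (voiceless alveolar fricative) is [+coronal], so it is the exception.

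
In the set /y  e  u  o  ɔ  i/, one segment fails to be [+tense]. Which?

ɔ

/o, u, i, y, e/ are all [+tense]; /ɔ/ (mid back rounded lax vowel) is [-tense].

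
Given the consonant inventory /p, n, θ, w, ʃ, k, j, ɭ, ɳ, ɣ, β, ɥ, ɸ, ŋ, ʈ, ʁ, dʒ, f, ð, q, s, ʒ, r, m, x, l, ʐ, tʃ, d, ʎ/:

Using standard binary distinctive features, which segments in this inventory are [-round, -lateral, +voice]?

n, j, ɳ, ɣ, β, ŋ, ʁ, dʒ, ð, ʒ, r, m, ʐ, d

Among the inventory, the [-round] segments are /p, n, θ, ʃ, k, j, ɭ, ɳ, ɣ, β, ɸ, ŋ, ʈ, ʁ, dʒ, f, ð, q, s, ʒ, r, m, x, l, ʐ, tʃ, d, ʎ/.
Intersecting with [-lateral] gives /p, n, θ, ʃ, k, j, ɳ, ɣ, β, ɸ, ŋ, ʈ, ʁ, dʒ, f, ð, q, s, ʒ, r, m, x, ʐ, tʃ, d/.
Among these, [+voice] leaves /n, j, ɳ, ɣ, β, ŋ, ʁ, dʒ, ð, ʒ, r, m, ʐ, d/.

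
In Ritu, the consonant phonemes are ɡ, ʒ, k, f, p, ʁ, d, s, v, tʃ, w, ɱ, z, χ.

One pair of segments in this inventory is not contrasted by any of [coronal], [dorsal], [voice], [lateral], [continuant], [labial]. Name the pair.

z, ʒ

/z/ (voiced alveolar fricative) and /ʒ/ (voiced postalveolar fricative) are both [+coronal], [−dorsal], [+voice], [−lateral], [+continuant], [−labial], so none of the listed features separates them. (They do differ in [anterior] and [distributed], which are not among the given features.) Every other pair in the inventory differs on at least one listed feature.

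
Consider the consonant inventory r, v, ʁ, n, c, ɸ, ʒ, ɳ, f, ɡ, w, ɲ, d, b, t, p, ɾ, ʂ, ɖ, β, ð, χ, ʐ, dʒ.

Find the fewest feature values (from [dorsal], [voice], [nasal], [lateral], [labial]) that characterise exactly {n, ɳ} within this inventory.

/n, ɳ/ are all [+nasal], [−dorsal], and no other segment in the inventory matches both values. Dropping any one of them over-generates: [−dorsal] alone would also admit /r, v, ɸ, ʒ, …/; [+nasal] alone would also admit /ɲ/. No other single listed feature picks out exactly this set either, so fewer than two features will not do.

[+nasal, −dorsal]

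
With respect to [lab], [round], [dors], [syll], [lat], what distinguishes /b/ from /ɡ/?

[labial], [dorsal]

/b/ is the voiced bilabial stop and /ɡ/ is the voiced velar stop. Both are [−round], [−syllabic], [−lateral]. /b/ is [+labial] while /ɡ/ is [−labial]; /b/ is [−dorsal] while /ɡ/ is [+dorsal], so the distinguishing features are [labial], [dorsal].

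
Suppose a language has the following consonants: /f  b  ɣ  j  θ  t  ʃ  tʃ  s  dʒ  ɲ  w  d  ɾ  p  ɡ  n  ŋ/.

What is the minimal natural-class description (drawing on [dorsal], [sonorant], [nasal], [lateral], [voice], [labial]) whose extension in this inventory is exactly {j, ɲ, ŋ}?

[+sonorant, -labial, +dorsal]

Every target segment is [+sonorant], [-labial], [+dorsal]; each remaining inventory member fails at least one of these. Each conjunct is needed — [-labial, +dorsal] alone would also admit /ɣ, ɡ/; [+sonorant, +dorsal] alone would also admit /w/; [+sonorant, -labial] alone would also admit /ɾ, n/ — and no other combination of two listed features has exactly this extension, so three is the minimum.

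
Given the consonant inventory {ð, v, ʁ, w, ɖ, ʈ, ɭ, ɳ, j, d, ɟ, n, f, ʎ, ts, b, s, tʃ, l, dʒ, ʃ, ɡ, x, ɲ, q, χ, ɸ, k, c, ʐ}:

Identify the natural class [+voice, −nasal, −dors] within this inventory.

Eliminate segments failing any feature: /ʁ, w, j, ɟ, ʎ, ɡ/ are [+dorsal]; /ʈ, f, ts, s, tʃ, ʃ, x, q, χ, ɸ, k, c/ are [−voice]; /ɳ, n, ɲ/ are [+nasal]. The remaining /ð, v, ɖ, ɭ, d, b, l, dʒ, ʐ/ satisfy [+voice], [−nasal], [−dorsal].

ð, v, ɖ, ɭ, d, b, l, dʒ, ʐ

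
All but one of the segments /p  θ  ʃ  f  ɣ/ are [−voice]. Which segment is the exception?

ɣ

Every segment except /ɣ/ is [−voice]. /ɣ/ (voiced velar fricative) is [+voice], so it is the exception.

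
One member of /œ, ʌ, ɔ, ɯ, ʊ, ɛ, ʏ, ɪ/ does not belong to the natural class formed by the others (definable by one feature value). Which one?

The remaining segments after removing /ɯ/ share [−tense]; /ɯ/ (high back unrounded vowel) is [+tense]. For every other candidate removal, the leftover set fails to share any single feature value that the removed segment lacks.

ɯ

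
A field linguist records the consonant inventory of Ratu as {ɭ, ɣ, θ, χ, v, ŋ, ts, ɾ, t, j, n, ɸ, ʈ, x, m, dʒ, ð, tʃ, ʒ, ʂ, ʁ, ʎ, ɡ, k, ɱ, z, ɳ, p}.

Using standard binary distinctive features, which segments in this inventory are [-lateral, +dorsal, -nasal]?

Checking each segment against [-lateral], [+dorsal], [-nasal]: /ɣ/ (voiced velar fricative), /χ/ (voiceless uvular fricative), /j/ (palatal glide), /x/ (voiceless velar fricative), /ʁ/ (voiced uvular fricative), /ɡ/ (voiced velar stop), among others, satisfy every feature; every other segment in the inventory fails at least one.

ɣ, χ, j, x, ʁ, ɡ, k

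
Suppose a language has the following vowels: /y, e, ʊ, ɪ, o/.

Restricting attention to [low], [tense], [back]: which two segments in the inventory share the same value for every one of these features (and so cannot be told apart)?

On the given features, /y/ and /e/ have an identical profile: [-low], [+tense], [-back]. No other two segments in the inventory coincide on all 3 features. (They do differ in [labial], [round] and [high], which are not among the given features.)

y, e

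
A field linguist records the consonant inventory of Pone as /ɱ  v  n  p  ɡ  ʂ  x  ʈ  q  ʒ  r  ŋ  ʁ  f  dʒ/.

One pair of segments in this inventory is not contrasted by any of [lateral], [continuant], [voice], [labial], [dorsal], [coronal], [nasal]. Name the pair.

r, ʒ

On the given features, /r/ and /ʒ/ have an identical profile: [−lateral], [+continuant], [+voice], [−labial], [−dorsal], [+coronal], [−nasal]. No other two segments in the inventory coincide on all 7 features. (They do differ in [sonorant], [strident] and [anterior], which are not among the given features.)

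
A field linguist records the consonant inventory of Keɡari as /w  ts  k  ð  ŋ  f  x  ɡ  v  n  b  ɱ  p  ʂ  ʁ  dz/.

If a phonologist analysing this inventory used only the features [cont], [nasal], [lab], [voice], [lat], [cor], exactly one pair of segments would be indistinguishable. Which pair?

On the given features, /w/ and /v/ have an identical profile: [+continuant], [-nasal], [+labial], [+voice], [-lateral], [-coronal]. No other two segments in the inventory coincide on all 6 features. (They do differ in [sonorant], [round] and [dorsal], which are not among the given features.)

w, v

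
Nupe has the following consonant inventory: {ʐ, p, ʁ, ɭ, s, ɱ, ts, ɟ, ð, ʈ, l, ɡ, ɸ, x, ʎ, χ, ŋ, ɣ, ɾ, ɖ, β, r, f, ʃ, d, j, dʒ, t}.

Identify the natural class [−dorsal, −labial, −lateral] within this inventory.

ʐ, s, ts, ð, ʈ, ɾ, ɖ, r, ʃ, d, dʒ, t

Among the inventory, the [−dorsal] segments are /ʐ, p, ɭ, s, ɱ, ts, ð, ʈ, l, ɸ, ɾ, ɖ, β, r, f, ʃ, d, dʒ, t/.
Then [−labial] gives /ʐ, ɭ, s, ts, ð, ʈ, l, ɾ, ɖ, r, ʃ, d, dʒ, t/.
Among these, [−lateral] leaves /ʐ, s, ts, ð, ʈ, ɾ, ɖ, r, ʃ, d, dʒ, t/.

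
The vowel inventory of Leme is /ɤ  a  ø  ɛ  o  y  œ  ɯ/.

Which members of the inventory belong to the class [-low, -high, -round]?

ɤ, ɛ

Checking each segment against [-low], [-high], [-round]: /ɤ/ (mid back unrounded tense vowel), /ɛ/ (mid front unrounded lax vowel) satisfy every feature; every other segment in the inventory fails at least one.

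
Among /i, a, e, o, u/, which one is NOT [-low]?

a

/a/ is the low unrounded vowel, which is [+low]; the rest — /o, i, u, e/ — are [-low].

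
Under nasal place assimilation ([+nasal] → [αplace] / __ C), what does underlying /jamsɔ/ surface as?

/m/ sits before the [+coronal] consonant /s/, so it takes on [+coronal] and surfaces as /n/. The rest of the form is unaffected: [jansɔ].

[jansɔ]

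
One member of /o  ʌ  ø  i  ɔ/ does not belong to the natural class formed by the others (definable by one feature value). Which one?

i

[high] groups all but one: /ʌ, ø, o, ɔ/ share [−high] while /i/ (high front unrounded tense vowel) alone is [+high]. Removing any other segment would not leave a single-feature class that excludes it.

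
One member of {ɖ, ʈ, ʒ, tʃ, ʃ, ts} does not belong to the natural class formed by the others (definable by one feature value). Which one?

ts

/ɖ, ʒ, ʈ, tʃ, ʃ/ are all [−anterior], but /ts/ (voiceless alveolar affricate) is [+anterior]. No other single segment can be removed to leave a set sharing one feature value that the removed segment lacks, so /ts/ is the odd one out.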